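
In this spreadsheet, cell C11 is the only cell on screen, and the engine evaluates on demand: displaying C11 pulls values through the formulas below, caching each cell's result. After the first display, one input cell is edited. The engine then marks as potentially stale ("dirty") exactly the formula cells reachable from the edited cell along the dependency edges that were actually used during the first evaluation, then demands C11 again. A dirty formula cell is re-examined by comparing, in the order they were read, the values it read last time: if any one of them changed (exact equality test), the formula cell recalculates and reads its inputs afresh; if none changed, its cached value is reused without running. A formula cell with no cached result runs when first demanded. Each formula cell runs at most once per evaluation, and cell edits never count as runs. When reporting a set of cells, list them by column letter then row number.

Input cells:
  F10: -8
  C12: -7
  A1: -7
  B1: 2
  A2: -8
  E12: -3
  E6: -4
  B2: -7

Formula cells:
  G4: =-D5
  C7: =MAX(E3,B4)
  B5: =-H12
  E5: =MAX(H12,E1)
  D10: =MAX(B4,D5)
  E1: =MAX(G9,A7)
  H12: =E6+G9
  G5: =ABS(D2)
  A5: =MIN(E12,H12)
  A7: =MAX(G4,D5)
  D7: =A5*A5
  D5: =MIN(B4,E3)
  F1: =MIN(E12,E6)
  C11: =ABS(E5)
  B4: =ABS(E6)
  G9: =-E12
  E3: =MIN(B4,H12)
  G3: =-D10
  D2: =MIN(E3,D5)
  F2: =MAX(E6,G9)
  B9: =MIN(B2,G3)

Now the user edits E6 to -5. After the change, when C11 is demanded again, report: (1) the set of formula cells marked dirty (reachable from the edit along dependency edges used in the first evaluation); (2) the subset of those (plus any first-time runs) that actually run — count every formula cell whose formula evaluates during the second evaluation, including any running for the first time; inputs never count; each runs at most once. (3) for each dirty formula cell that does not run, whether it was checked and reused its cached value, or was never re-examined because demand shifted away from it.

Dirty set: A7, B4, C11, D5, E1, E3, E5, G4, H12.
Run set: A7, B4, D5, E1, E3, E5, G4, H12 (8 run).
Re-examined without running (cache reused): C11.
The important point: at C11 every value read last time is unchanged, so the dirty flag clears without a run.

Initial pass — values computed on the first demand:
  B4 = ABS(-4) = 4
  G9 = -(-3) = 3
  H12 = -4 + 3 = -1
  E3 = MIN(4, -1) = -1
  D5 = MIN(4, -1) = -1
  G4 = -(-1) = 1
  A7 = MAX(1, -1) = 1
  E1 = MAX(3, 1) = 3
  E5 = MAX(-1, 3) = 3
  C11 = ABS(3) = 3

Second demand — change propagation:
  B4: re-runs because E6 -4->-5; new result 5.
  H12: re-runs because E6 -4->-5; new result -2.
  E3: re-runs because B4 4->5; H12 -1->-2; new result -2.
  D5: re-runs because B4 4->5; E3 -1->-2; new result -2.
  G4: re-runs because D5 -1->-2; new result 2.
  A7: re-runs because G4 1->2; D5 -1->-2; new result 2.
  E1: re-runs because A7 1->2; new result 3 (unchanged).
  E5: re-runs because H12 -1->-2; new result 3 (unchanged).
  C11: re-examined; everything it read last time is the same (E5 unchanged) — cache 3 kept, no run.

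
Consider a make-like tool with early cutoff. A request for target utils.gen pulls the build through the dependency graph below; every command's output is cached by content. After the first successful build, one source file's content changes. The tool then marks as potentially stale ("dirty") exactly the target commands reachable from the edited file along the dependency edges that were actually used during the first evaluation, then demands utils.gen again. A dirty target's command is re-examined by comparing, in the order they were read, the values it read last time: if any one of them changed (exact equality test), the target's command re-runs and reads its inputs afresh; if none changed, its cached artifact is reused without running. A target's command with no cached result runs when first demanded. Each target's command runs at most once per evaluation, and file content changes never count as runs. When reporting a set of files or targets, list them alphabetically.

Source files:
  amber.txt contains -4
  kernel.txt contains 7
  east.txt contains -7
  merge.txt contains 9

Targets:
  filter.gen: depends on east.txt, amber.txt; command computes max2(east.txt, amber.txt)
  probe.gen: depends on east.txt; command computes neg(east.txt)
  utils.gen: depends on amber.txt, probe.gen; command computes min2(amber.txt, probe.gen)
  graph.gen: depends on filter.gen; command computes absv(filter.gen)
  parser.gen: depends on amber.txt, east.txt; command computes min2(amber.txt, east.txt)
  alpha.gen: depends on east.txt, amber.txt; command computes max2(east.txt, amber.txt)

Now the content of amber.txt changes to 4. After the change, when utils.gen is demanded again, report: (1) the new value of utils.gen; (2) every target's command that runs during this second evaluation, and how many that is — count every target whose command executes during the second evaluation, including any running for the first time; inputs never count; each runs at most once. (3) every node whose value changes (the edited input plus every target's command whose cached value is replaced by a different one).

First demand of the output computes:
  probe.gen = neg(-7) = 7
  utils.gen = min2(-4, 7) = -4

After the edit, cleaning proceeds:
  utils.gen: a read changed (amber.txt -4->4) — executes, giving 4.

Demanding utils.gen again yields 4.
1 target commands run: utils.gen.
The nodes whose values change: amber.txt, utils.gen.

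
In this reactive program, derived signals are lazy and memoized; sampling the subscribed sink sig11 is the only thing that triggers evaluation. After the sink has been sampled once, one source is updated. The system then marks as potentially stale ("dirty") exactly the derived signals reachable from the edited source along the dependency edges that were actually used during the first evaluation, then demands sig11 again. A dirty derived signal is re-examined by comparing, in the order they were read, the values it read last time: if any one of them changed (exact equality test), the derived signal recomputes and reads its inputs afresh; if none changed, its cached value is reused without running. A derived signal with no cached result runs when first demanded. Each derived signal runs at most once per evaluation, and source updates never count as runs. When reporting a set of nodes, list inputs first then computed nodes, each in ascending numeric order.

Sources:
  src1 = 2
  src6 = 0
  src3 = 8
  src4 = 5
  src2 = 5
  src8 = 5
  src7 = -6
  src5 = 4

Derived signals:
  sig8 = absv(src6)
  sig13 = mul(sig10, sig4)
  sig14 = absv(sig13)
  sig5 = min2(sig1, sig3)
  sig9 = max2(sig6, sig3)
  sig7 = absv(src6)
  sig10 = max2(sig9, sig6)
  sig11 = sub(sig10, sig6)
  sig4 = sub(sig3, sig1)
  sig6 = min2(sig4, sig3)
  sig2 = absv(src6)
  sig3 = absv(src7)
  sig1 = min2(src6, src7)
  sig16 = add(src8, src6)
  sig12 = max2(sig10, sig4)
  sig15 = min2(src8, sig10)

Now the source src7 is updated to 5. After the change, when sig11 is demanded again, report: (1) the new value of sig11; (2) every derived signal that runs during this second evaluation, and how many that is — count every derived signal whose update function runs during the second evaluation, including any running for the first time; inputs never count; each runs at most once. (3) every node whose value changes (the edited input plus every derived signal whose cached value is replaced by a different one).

First demand of the output computes:
  sig1 = min2(0, -6) = -6
  sig3 = absv(-6) = 6
  sig4 = sub(6, -6) = 12
  sig6 = min2(12, 6) = 6
  sig9 = max2(6, 6) = 6
  sig10 = max2(6, 6) = 6
  sig11 = sub(6, 6) = 0

After the edit, cleaning proceeds:
  sig1: a read changed (src7 -6->5) — executes, giving 0.
  sig3: a read changed (src7 -6->5) — executes, giving 5.
  sig4: a read changed (sig3 6->5; sig1 -6->0) — executes, giving 5.
  sig6: a read changed (sig4 12->5; sig3 6->5) — executes, giving 5.
  sig9: a read changed (sig6 6->5; sig3 6->5) — executes, giving 5.
  sig10: a read changed (sig9 6->5; sig6 6->5) — executes, giving 5.
  sig11: a read changed (sig10 6->5; sig6 6->5) — executes, giving 0 — identical to its old value.

Demanding sig11 again yields 0.
7 derived signals run: sig1, sig3, sig4, sig6, sig9, sig10, sig11.
The nodes whose values change: src7, sig1, sig3, sig4, sig6, sig9, sig10.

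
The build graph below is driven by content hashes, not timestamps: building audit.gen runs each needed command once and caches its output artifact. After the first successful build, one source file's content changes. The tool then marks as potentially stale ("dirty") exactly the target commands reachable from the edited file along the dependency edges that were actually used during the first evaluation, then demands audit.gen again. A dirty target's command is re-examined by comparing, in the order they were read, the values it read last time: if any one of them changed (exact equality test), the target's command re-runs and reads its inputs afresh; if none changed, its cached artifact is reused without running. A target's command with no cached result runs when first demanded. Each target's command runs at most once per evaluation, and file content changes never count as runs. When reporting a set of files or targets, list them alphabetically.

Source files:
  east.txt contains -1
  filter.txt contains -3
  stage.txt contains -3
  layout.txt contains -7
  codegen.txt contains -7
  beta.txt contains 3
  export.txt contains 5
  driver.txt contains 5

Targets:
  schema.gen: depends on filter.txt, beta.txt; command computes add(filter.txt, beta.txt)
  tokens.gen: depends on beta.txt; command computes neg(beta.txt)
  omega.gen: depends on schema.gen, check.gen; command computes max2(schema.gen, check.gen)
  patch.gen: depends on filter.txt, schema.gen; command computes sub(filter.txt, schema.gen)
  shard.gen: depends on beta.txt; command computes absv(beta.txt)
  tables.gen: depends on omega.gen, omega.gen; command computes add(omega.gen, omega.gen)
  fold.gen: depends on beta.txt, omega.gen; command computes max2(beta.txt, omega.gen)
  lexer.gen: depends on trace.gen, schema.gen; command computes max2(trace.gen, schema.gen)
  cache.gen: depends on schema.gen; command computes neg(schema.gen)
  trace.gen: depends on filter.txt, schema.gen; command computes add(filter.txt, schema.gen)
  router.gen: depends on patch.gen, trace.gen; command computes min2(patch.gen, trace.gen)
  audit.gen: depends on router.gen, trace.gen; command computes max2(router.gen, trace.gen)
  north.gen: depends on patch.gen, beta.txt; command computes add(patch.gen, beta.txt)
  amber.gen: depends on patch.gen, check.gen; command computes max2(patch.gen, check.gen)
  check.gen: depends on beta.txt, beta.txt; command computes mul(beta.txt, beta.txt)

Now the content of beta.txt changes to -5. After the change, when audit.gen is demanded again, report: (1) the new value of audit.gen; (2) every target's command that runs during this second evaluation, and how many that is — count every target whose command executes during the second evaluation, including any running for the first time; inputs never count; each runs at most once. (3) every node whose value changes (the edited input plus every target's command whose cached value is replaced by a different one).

audit.gen now evaluates to -11.
Run set: audit.gen, patch.gen, router.gen, schema.gen, trace.gen (5 run).
Changed values: audit.gen, beta.txt, patch.gen, router.gen, schema.gen, trace.gen.

Initial pass — values computed on the first demand:
  schema.gen = add(-3, 3) = 0
  patch.gen = sub(-3, 0) = -3
  trace.gen = add(-3, 0) = -3
  router.gen = min2(-3, -3) = -3
  audit.gen = max2(-3, -3) = -3

Second demand — change propagation:
  schema.gen: re-runs because beta.txt 3->-5; new result -8.
  patch.gen: re-runs because schema.gen 0->-8; new result 5.
  trace.gen: re-runs because schema.gen 0->-8; new result -11.
  router.gen: re-runs because patch.gen -3->5; trace.gen -3->-11; new result -11.
  audit.gen: re-runs because router.gen -3->-11; trace.gen -3->-11; new result -11.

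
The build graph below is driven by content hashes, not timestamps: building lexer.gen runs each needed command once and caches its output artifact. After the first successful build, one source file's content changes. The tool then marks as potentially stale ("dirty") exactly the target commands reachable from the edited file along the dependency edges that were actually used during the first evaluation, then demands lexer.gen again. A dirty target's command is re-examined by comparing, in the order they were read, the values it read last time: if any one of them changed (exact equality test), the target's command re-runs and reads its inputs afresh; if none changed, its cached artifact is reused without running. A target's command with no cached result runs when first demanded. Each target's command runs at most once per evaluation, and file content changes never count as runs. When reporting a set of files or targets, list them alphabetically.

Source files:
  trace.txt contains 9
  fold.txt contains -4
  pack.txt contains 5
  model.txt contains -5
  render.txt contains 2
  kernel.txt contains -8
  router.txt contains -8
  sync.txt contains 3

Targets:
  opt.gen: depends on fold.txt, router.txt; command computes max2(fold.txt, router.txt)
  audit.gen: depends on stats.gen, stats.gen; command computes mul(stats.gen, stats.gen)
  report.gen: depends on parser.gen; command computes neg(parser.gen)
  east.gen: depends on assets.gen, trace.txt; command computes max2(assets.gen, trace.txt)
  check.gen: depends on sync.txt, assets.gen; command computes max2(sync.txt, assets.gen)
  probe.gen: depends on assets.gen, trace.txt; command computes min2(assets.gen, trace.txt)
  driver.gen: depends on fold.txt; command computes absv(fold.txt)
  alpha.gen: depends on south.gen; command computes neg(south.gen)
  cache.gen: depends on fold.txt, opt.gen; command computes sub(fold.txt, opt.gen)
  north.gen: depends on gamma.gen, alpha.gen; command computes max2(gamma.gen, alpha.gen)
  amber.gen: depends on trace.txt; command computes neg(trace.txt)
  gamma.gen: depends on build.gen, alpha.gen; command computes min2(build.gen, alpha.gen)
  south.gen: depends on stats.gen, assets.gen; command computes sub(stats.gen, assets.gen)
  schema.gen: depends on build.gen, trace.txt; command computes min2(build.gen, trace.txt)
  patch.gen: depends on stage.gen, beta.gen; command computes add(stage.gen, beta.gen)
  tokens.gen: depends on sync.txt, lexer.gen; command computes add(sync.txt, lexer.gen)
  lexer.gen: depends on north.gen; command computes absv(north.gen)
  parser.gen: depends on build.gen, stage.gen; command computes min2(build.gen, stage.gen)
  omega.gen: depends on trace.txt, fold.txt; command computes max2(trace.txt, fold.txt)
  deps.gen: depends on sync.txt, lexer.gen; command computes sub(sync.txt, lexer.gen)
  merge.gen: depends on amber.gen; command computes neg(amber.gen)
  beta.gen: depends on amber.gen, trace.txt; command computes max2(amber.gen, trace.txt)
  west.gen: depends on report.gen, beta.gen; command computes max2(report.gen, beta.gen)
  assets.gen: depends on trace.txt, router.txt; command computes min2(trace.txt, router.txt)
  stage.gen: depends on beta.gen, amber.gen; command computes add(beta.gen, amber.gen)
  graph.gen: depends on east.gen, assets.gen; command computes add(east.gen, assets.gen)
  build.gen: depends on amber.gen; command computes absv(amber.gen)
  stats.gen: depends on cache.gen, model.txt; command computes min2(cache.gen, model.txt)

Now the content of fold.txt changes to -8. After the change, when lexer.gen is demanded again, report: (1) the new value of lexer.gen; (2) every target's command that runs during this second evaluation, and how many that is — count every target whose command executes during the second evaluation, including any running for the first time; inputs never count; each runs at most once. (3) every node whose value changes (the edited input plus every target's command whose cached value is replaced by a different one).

lexer.gen now evaluates to 3.
Run set: cache.gen, opt.gen (2 run).
Changed values: fold.txt, opt.gen.
The important point: cache.gen recomputes to an identical value, and the output ends up unchanged.

Initial pass — values computed on the first demand:
  amber.gen = neg(9) = -9
  assets.gen = min2(9, -8) = -8
  build.gen = absv(-9) = 9
  opt.gen = max2(-4, -8) = -4
  cache.gen = sub(-4, -4) = 0
  stats.gen = min2(0, -5) = -5
  south.gen = sub(-5, -8) = 3
  alpha.gen = neg(3) = -3
  gamma.gen = min2(9, -3) = -3
  north.gen = max2(-3, -3) = -3
  lexer.gen = absv(-3) = 3

Second demand — change propagation:
  opt.gen: re-runs because fold.txt -4->-8; new result -8.
  cache.gen: re-runs because fold.txt -4->-8; opt.gen -4->-8; new result 0 (unchanged).
  stats.gen: re-examined; everything it read last time is the same (cache.gen unchanged, model.txt unchanged) — cache -5 kept, no run.
  south.gen: re-examined; everything it read last time is the same (stats.gen unchanged, assets.gen unchanged) — cache 3 kept, no run.
  alpha.gen: re-examined; everything it read last time is the same (south.gen unchanged) — cache -3 kept, no run.
  gamma.gen: re-examined; everything it read last time is the same (build.gen unchanged, alpha.gen unchanged) — cache -3 kept, no run.
  north.gen: re-examined; everything it read last time is the same (gamma.gen unchanged, alpha.gen unchanged) — cache -3 kept, no run.
  lexer.gen: re-examined; everything it read last time is the same (north.gen unchanged) — cache 3 kept, no run.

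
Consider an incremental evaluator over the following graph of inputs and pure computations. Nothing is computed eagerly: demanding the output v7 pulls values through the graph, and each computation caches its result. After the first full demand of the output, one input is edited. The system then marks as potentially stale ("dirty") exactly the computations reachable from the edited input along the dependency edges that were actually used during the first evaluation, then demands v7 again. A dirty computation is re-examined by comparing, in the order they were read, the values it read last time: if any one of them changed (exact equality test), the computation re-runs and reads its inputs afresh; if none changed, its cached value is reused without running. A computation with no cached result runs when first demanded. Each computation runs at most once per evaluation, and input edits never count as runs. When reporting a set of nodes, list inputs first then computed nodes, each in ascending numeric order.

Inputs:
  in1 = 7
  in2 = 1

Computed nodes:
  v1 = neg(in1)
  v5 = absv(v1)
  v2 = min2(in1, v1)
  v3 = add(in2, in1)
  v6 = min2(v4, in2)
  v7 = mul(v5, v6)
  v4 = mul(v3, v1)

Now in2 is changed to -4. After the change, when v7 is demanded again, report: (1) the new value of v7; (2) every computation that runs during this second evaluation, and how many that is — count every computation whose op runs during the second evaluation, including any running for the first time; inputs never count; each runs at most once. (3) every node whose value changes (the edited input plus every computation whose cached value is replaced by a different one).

Initial pass — values computed on the first demand:
  v1 = neg(7) = -7
  v3 = add(1, 7) = 8
  v4 = mul(8, -7) = -56
  v5 = absv(-7) = 7
  v6 = min2(-56, 1) = -56
  v7 = mul(7, -56) = -392

Second demand — change propagation:
  v3: re-runs because in2 1->-4; new result 3.
  v4: re-runs because v3 8->3; new result -21.
  v6: re-runs because v4 -56->-21; in2 1->-4; new result -21.
  v7: re-runs because v6 -56->-21; new result -147.

v7 now evaluates to -147.
Run set: v3, v4, v6, v7 (4 run).
Changed values: in2, v3, v4, v6, v7.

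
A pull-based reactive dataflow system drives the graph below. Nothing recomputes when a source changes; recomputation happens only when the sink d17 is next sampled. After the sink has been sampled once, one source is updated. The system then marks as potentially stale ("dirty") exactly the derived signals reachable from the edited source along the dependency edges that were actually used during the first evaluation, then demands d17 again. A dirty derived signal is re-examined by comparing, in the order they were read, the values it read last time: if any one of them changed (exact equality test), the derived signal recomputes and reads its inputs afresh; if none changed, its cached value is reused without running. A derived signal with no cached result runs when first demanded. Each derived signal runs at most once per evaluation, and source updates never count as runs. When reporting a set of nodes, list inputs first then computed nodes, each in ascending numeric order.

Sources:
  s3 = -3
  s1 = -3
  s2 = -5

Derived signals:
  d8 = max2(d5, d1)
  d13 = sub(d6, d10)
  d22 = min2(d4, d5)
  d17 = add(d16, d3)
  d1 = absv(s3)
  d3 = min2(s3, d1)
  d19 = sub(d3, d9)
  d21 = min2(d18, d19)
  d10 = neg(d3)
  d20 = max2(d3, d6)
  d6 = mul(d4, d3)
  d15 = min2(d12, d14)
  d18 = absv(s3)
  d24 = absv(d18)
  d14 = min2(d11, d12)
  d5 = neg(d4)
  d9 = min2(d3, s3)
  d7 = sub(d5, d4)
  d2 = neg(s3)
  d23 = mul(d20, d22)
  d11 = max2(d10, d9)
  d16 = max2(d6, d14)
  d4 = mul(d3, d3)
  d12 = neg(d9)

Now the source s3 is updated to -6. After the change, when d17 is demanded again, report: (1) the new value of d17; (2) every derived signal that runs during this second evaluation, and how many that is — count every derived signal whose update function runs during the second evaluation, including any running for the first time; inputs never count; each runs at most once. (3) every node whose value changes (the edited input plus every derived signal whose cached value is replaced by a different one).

First evaluation (everything demanded from the output):
  d1 = absv(-3) = 3
  d3 = min2(-3, 3) = -3
  d4 = mul(-3, -3) = 9
  d6 = mul(9, -3) = -27
  d9 = min2(-3, -3) = -3
  d10 = neg(-3) = 3
  d11 = max2(3, -3) = 3
  d12 = neg(-3) = 3
  d14 = min2(3, 3) = 3
  d16 = max2(-27, 3) = 3
  d17 = add(3, -3) = 0

Propagation after the edit:
  d1: runs — s3 -3->-6; result 6.
  d3: runs — s3 -3->-6; d1 3->6; result -6.
  d4: runs — d3 -3->-6; d3 -3->-6; result 36.
  d6: runs — d4 9->36; d3 -3->-6; result -216.
  d9: runs — d3 -3->-6; s3 -3->-6; result -6.
  d10: runs — d3 -3->-6; result 6.
  d11: runs — d10 3->6; d9 -3->-6; result 6.
  d12: runs — d9 -3->-6; result 6.
  d14: runs — d11 3->6; d12 3->6; result 6.
  d16: runs — d6 -27->-216; d14 3->6; result 6.
  d17: runs — d16 3->6; d3 -3->-6; result 0 (same value as before).

New value of d17: 0.
Derived signals that run: d1, d3, d4, d6, d9, d10, d11, d12, d14, d16, d17 — 11 in total.
Values that change: s3, d1, d3, d4, d6, d9, d10, d11, d12, d14, d16.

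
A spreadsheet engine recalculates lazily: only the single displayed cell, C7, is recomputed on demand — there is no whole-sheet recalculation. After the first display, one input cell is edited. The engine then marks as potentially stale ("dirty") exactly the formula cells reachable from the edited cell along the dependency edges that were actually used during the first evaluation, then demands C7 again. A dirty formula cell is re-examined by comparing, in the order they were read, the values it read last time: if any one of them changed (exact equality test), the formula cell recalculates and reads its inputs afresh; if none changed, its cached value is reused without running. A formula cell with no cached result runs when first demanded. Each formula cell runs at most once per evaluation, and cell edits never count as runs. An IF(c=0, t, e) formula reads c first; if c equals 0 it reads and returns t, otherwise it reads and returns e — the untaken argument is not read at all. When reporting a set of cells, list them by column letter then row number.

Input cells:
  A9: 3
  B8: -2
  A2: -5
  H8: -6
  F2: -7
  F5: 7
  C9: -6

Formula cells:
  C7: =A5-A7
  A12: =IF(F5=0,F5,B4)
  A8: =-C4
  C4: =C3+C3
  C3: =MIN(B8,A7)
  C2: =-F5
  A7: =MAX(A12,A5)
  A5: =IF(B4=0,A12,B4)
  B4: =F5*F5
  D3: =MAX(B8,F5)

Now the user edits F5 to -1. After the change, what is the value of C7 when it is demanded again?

First evaluation (everything demanded from the output):
  B4 = 7 * 7 = 49
  A12 = IF(F5=0: F5=7 -> else branch B4) = 49
  A5 = IF(B4=0: B4=49 -> else branch B4) = 49
  A7 = MAX(49, 49) = 49
  C7 = 49 - 49 = 0

Propagation after the edit:
  B4: runs — F5 7->-1; F5 7->-1; result 1.
  A12: runs — F5 7->-1; B4 49->1; result 1.
  A5: runs — B4 49->1; B4 49->1; result 1.
  A7: runs — A12 49->1; A5 49->1; result 1.
  C7: runs — A5 49->1; A7 49->1; result 0 (same value as before).

New value of C7: 0.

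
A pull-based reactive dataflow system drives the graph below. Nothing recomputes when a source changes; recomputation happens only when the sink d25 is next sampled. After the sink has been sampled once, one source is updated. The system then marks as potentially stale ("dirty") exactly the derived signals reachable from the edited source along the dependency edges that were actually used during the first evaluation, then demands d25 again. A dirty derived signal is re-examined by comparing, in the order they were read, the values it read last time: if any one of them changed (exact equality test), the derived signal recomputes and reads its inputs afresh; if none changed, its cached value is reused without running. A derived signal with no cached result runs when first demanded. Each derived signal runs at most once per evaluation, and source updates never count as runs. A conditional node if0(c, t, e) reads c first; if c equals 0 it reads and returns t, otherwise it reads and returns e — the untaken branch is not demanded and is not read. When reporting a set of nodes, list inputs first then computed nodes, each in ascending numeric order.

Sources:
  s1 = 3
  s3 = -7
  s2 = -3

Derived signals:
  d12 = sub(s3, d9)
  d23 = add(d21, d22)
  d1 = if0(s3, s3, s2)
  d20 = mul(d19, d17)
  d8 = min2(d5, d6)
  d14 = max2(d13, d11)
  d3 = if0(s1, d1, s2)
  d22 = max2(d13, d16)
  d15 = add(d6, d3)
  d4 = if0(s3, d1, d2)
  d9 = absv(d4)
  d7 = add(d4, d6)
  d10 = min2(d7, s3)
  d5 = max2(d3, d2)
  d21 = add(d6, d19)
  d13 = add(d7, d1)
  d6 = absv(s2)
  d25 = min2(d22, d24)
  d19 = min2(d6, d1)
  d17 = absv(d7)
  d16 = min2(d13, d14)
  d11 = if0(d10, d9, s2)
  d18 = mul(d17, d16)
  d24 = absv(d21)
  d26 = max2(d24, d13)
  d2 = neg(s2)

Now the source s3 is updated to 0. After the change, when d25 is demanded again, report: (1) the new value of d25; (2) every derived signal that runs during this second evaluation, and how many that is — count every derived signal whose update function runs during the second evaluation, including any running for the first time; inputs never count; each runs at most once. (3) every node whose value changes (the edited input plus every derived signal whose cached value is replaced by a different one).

First evaluation (everything demanded from the output):
  d1 = if0(s3=-7 -> else branch s2) = -3
  d2 = neg(-3) = 3
  d4 = if0(s3=-7 -> else branch d2) = 3
  d6 = absv(-3) = 3
  d7 = add(3, 3) = 6
  d10 = min2(6, -7) = -7
  d11 = if0(d10=-7 -> else branch s2) = -3
  d13 = add(6, -3) = 3
  d14 = max2(3, -3) = 3
  d16 = min2(3, 3) = 3
  d19 = min2(3, -3) = -3
  d21 = add(3, -3) = 0
  d22 = max2(3, 3) = 3
  d24 = absv(0) = 0
  d25 = min2(3, 0) = 0

Propagation after the edit:
  d1: runs — s3 -7->0; result 0.
  d4: runs — s3 -7->0; result 0.
  d7: runs — d4 3->0; result 3.
  d9: demanded for the first time — runs, produces 0.
  d10: runs — d7 6->3; s3 -7->0; result 0.
  d11: runs — d10 -7->0; result 0.
  d13: runs — d7 6->3; d1 -3->0; result 3 (same value as before).
  d14: runs — d11 -3->0; result 3 (same value as before).
  d16: checked — values it read are unchanged (d13 unchanged, d14 unchanged); reused cached 3 without running.
  d19: runs — d1 -3->0; result 0.
  d21: runs — d19 -3->0; result 3.
  d22: checked — values it read are unchanged (d13 unchanged, d16 unchanged); reused cached 3 without running.
  d24: runs — d21 0->3; result 3.
  d25: runs — d24 0->3; result 3.

Key observation: a condition flipped, so demand reaches new nodes — d9 runs for the first time.

New value of d25: 3.
Derived signals that run: d1, d4, d7, d9, d10, d11, d13, d14, d19, d21, d24, d25 — 12 in total.
Values that change: s3, d1, d4, d7, d10, d11, d19, d21, d24, d25.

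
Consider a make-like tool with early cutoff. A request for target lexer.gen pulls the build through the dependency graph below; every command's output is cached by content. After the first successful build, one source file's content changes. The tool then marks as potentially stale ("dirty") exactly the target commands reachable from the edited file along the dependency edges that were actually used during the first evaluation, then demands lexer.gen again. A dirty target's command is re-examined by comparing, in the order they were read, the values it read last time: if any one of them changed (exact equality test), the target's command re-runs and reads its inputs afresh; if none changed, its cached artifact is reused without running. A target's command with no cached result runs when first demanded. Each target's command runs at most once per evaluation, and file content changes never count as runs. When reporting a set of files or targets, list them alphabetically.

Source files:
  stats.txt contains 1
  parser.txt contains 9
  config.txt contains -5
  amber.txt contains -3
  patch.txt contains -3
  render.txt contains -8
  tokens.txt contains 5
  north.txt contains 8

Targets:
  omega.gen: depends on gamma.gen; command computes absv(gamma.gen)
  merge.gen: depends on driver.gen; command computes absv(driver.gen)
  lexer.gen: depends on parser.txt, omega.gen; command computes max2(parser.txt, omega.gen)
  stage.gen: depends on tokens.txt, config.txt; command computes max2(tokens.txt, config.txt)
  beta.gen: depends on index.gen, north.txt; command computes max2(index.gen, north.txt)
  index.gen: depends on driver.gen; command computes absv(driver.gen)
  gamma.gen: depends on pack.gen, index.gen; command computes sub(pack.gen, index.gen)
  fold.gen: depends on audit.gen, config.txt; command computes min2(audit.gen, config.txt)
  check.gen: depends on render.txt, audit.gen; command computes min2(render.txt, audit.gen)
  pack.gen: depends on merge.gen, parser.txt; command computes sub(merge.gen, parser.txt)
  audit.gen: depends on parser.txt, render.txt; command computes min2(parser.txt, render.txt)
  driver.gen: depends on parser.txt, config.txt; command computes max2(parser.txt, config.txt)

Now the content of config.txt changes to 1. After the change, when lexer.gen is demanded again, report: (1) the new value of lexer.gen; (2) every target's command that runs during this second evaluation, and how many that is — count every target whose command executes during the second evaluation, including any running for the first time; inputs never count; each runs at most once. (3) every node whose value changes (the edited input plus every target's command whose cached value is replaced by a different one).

First demand of the output computes:
  driver.gen = max2(9, -5) = 9
  index.gen = absv(9) = 9
  merge.gen = absv(9) = 9
  pack.gen = sub(9, 9) = 0
  gamma.gen = sub(0, 9) = -9
  omega.gen = absv(-9) = 9
  lexer.gen = max2(9, 9) = 9

After the edit, cleaning proceeds:
  driver.gen: a read changed (config.txt -5->1) — executes, giving 9 — identical to its old value.
  index.gen: dirty, but its reads are unchanged (driver.gen unchanged); cached 9 stands.
  merge.gen: dirty, but its reads are unchanged (driver.gen unchanged); cached 9 stands.
  pack.gen: dirty, but its reads are unchanged (merge.gen unchanged, parser.txt unchanged); cached 0 stands.
  gamma.gen: dirty, but its reads are unchanged (pack.gen unchanged, index.gen unchanged); cached -9 stands.
  omega.gen: dirty, but its reads are unchanged (gamma.gen unchanged); cached 9 stands.
  lexer.gen: dirty, but its reads are unchanged (parser.txt unchanged, omega.gen unchanged); cached 9 stands.

Note the absorption at driver.gen: it re-runs yet its value is the same, leaving the output's value untouched.

Demanding lexer.gen again yields 9.
1 target commands run: driver.gen.
The nodes whose values change: config.txt.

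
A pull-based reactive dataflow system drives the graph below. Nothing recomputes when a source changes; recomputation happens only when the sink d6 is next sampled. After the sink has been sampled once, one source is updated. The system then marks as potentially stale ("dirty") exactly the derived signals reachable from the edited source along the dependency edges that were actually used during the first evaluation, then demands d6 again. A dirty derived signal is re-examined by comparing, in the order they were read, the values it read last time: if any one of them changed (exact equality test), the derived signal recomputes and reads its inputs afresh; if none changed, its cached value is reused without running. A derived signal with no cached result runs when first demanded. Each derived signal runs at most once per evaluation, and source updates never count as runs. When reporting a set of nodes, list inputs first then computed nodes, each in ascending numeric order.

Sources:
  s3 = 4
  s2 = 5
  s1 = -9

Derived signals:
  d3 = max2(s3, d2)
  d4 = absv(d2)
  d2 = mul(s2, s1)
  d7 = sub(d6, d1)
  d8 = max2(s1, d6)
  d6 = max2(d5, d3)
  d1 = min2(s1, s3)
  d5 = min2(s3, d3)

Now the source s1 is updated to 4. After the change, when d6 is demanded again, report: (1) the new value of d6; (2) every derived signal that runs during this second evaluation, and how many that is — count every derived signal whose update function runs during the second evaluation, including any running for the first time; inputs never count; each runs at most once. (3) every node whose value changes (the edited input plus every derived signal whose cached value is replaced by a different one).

New value of d6: 20.
Derived signals that run: d2, d3, d5, d6 — 4 in total.
Values that change: s1, d2, d3, d6.

First evaluation (everything demanded from the output):
  d2 = mul(5, -9) = -45
  d3 = max2(4, -45) = 4
  d5 = min2(4, 4) = 4
  d6 = max2(4, 4) = 4

Propagation after the edit:
  d2: runs — s1 -9->4; result 20.
  d3: runs — d2 -45->20; result 20.
  d5: runs — d3 4->20; result 4 (same value as before).
  d6: runs — d3 4->20; result 20.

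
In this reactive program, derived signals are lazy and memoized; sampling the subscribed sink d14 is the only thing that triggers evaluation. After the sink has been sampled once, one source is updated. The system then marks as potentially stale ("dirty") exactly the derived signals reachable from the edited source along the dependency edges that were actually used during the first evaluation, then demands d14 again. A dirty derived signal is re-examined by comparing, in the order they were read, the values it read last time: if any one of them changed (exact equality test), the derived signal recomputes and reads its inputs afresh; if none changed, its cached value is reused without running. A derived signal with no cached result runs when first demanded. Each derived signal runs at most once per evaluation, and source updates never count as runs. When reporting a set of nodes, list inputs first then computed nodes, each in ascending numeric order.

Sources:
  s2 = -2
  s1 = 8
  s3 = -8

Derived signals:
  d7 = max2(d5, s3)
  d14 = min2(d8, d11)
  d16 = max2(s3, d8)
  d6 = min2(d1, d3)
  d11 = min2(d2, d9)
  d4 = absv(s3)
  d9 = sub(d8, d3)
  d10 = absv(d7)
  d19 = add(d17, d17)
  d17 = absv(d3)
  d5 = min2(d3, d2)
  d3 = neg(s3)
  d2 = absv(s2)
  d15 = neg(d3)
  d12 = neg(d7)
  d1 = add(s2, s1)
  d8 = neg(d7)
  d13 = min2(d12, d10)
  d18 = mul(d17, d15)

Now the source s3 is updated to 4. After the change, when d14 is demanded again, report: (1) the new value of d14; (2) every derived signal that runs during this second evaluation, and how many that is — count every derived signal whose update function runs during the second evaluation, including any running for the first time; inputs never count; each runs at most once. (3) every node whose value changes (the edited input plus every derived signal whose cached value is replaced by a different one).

Demanding d14 again yields -4.
7 derived signals run: d3, d5, d7, d8, d9, d11, d14.
The nodes whose values change: s3, d3, d5, d7, d8, d9, d11, d14.

First demand of the output computes:
  d2 = absv(-2) = 2
  d3 = neg(-8) = 8
  d5 = min2(8, 2) = 2
  d7 = max2(2, -8) = 2
  d8 = neg(2) = -2
  d9 = sub(-2, 8) = -10
  d11 = min2(2, -10) = -10
  d14 = min2(-2, -10) = -10

After the edit, cleaning proceeds:
  d3: a read changed (s3 -8->4) — executes, giving -4.
  d5: a read changed (d3 8->-4) — executes, giving -4.
  d7: a read changed (d5 2->-4; s3 -8->4) — executes, giving 4.
  d8: a read changed (d7 2->4) — executes, giving -4.
  d9: a read changed (d8 -2->-4; d3 8->-4) — executes, giving 0.
  d11: a read changed (d9 -10->0) — executes, giving 0.
  d14: a read changed (d8 -2->-4; d11 -10->0) — executes, giving -4.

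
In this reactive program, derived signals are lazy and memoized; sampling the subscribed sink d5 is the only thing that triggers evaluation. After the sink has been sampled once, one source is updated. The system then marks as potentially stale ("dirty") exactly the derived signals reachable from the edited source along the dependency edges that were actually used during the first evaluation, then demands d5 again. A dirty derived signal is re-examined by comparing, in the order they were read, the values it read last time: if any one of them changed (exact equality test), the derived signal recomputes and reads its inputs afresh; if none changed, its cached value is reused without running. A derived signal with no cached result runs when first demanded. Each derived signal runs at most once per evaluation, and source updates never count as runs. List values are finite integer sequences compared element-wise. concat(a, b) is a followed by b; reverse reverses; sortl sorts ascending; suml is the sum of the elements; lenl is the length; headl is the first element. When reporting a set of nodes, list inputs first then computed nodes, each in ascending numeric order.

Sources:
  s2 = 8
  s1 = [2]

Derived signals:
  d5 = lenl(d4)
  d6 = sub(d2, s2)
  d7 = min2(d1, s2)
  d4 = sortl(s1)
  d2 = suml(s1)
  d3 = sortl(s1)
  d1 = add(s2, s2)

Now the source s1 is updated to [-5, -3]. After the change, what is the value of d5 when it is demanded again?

Demanding d5 again yields 2.

First demand of the output computes:
  d4 = sortl([2]) = [2]
  d5 = lenl([2]) = 1

After the edit, cleaning proceeds:
  d4: a read changed (s1 [2]->[-5, -3]) — executes, giving [-5, -3].
  d5: a read changed (d4 [2]->[-5, -3]) — executes, giving 2.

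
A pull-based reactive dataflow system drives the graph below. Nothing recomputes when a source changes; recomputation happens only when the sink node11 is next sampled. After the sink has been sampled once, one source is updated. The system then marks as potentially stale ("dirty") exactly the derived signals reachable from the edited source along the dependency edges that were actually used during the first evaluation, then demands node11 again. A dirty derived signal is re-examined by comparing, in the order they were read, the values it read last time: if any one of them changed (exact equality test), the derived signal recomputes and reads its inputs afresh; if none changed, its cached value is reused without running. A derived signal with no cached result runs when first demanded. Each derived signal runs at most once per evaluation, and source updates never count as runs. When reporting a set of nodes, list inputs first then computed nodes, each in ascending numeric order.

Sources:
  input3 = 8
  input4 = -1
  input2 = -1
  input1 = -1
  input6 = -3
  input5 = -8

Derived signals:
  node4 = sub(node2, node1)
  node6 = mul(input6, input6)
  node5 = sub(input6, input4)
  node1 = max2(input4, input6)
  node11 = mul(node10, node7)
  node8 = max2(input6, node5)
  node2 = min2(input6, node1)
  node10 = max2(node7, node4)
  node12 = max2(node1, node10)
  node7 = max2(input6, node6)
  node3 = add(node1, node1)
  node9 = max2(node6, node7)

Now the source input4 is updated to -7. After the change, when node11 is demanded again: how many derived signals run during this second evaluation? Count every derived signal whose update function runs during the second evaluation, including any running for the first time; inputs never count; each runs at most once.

First evaluation (everything demanded from the output):
  node1 = max2(-1, -3) = -1
  node2 = min2(-3, -1) = -3
  node4 = sub(-3, -1) = -2
  node6 = mul(-3, -3) = 9
  node7 = max2(-3, 9) = 9
  node10 = max2(9, -2) = 9
  node11 = mul(9, 9) = 81

Propagation after the edit:
  node1: runs — input4 -1->-7; result -3.
  node2: runs — node1 -1->-3; result -3 (same value as before).
  node4: runs — node1 -1->-3; result 0.
  node10: runs — node4 -2->0; result 9 (same value as before).
  node11: checked — values it read are unchanged (node10 unchanged, node7 unchanged); reused cached 81 without running.

Key observation: the cutoff stops propagation at node11 — its inputs' values are unchanged, so it reuses its cache.

Derived signals that run: node1, node2, node4, node10 — 4 in total.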